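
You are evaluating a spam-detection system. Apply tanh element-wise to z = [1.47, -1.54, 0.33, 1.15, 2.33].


tanh(1.47) = 0.8996
tanh(-1.54) = -0.9121
tanh(0.33) = 0.3185
tanh(1.15) = 0.8178
tanh(2.33) = 0.9812
result = [0.8996, -0.9121, 0.3185, 0.8178, 0.9812]

[0.8996, -0.9121, 0.3185, 0.8178, 0.9812]


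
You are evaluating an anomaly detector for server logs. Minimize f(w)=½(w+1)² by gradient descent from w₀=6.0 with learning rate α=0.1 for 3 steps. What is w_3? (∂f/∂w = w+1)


step 1: grad = 6+1 = 7; w = 6 - 0.1·(7) = 5.3
step 2: grad = 5.3+1 = 6.3; w = 5.3 - 0.1·(6.3) = 4.67
step 3: grad = 4.67+1 = 5.67; w = 4.67 - 0.1·(5.67) = 4.103

4.103


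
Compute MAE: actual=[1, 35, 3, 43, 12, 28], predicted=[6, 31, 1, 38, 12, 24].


Absolute errors: |1-6|=5, |35-31|=4, |3-1|=2, |43-38|=5, |12-12|=0, |28-24|=4
Sum = 20
MAE = 20/6 = 10/3

10/3


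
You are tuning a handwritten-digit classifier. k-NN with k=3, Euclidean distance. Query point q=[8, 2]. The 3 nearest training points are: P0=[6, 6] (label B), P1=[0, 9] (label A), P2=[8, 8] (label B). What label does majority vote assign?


d(q,P0) = 4.4721  (label B)
d(q,P1) = 10.6301  (label A)
d(q,P2) = 6.0  (label B)
Votes: A=1, B=2
Majority → B

B


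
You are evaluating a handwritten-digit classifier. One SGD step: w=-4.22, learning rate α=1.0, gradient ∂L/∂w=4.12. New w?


w_new = w - α·∇
= -4.22 - 1.0·4.12
= -4.22 - 4.12
= -8.34

-8.34


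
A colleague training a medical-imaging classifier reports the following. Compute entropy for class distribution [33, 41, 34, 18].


Probabilities: [33/126, 41/126, 34/126, 18/126] ≈ [0.2619, 0.3254, 0.2698, 0.1429]
H = -((33/126)·log₂(33/126) + (41/126)·log₂(41/126) + (34/126)·log₂(34/126) + (18/126)·log₂(18/126))
  = 1.9443 bits

1.9443 bits


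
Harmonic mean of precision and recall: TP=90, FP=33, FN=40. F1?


Precision = 90/123 = 0.7317
Recall = 90/130 = 0.6923
F1 = 2·P·R/(P+R) = 2·TP/(2·TP+FP+FN) = 180/(180+33+40) = 180/253 = 0.7115

0.7115


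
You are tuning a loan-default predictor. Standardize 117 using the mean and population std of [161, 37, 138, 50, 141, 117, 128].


μ = 110.2857, σ = 44.1546
z = (117 - 110.2857)/44.1546 = 0.1521

0.1521


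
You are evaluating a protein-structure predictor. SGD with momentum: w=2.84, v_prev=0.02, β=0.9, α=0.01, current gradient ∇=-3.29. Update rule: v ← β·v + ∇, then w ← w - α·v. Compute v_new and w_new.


v_new = 0.9·0.02 - 3.29 = 0.018 - 3.29 = -3.272
w_new = 2.84 - 0.01·-3.272 = 2.84 + 0.03272 = 2.87272

v_new=-3.272, w_new=2.87272


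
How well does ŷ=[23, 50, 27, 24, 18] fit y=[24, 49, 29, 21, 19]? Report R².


ȳ = 28.4
SS_res = Σ(y-ŷ)² = 16
SS_tot = Σ(y-ȳ)² = 587.2
R² = 1 - SS_res/SS_tot = 1 - 0.0272 = 0.9728

0.9728


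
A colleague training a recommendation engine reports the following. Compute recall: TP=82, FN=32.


Recall = TP/(TP+FN)
= 82/(82+32)
= 82/114 = 71.93%

71.93%


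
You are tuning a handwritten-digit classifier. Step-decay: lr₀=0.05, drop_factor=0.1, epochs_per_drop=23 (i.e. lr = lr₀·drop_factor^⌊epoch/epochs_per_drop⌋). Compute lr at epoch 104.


n_drops = ⌊104/23⌋ = 4
lr = 0.05·0.1^4 = 0.05·0.0001 = 0.000005

0.000005


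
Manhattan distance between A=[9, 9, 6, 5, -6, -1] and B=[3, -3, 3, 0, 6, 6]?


d = |9-3| + |9+ 3| + |6-3| + |5-0| + |-6-6| + |-1-6|
  = 6 + 12 + 3 + 5 + 12 + 7
  = 45

45


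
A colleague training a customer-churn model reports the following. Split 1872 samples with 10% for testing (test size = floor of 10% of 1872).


Test = ⌊1872·10/100⌋ = 187
Train = 1872 - 187 = 1685

Train: 1685, Test: 187


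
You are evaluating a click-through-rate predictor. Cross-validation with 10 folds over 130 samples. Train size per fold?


Fold size = 130/10 = 13
Training per fold = 130 - 13 = 117

117


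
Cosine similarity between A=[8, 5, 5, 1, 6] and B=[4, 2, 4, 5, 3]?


A·B = 8·4 + 5·2 + 5·4 + 1·5 + 6·3 = 85
‖A‖ = √151 = 12.2882, ‖B‖ = √70 = 8.3666
cos = 85/(√151·√70) = 85/√10570 = 0.8268

0.8268


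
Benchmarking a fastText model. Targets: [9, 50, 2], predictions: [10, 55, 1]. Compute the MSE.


Squared errors: (9-10)²=1, (50-55)²=25, (2-1)²=1
Sum = 27
MSE = 27/3 = 9

9


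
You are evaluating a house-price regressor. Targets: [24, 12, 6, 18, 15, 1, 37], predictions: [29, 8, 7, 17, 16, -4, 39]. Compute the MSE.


Squared errors: (24-29)²=25, (12-8)²=16, (6-7)²=1, (18-17)²=1, (15-16)²=1, (1+ 4)²=25, (37-39)²=4
Sum = 73
MSE = 73/7 = 73/7

73/7


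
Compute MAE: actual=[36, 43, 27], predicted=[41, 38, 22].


Absolute errors: |36-41|=5, |43-38|=5, |27-22|=5
Sum = 15
MAE = 15/3 = 5

5


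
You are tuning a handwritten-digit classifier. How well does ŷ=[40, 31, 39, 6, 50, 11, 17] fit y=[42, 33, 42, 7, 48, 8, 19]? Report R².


ȳ = 28.4286
SS_res = Σ(y-ŷ)² = 35
SS_tot = Σ(y-ȳ)² = 1737.71
R² = 1 - SS_res/SS_tot = 1 - 0.0201 = 0.9799

0.9799


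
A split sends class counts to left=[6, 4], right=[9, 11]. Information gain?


Parent = [15, 15], H_parent = 1
H_left = 0.971 (n=10), H_right = 0.9928 (n=20)
H_children = (10/30)·0.971 + (20/30)·0.9928 = 0.9855
IG = 1 - 0.9855 = 0.0145

0.0145


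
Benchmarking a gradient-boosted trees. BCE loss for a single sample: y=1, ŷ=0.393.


BCE = -[y·ln(p) + (1-y)·ln(1-p)]
= -1·ln(0.393) - 0
= -ln(0.393) = 0.9339

0.9339


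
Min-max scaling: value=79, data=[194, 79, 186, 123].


min=79, max=194
(79-79)/(194-79) = 0/115 = 0.0

0.0


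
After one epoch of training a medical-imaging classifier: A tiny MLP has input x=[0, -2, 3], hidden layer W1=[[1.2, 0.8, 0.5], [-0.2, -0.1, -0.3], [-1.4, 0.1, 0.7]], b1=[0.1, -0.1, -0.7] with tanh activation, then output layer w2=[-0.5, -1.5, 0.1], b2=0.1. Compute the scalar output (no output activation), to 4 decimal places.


z1[0] = (1.2)·(0) + (0.8)·(-2) + (0.5)·(3) + 0.1 = 0.0
z1[1] = (-0.2)·(0) + (-0.1)·(-2) + (-0.3)·(3) - 0.1 = -0.8
z1[2] = (-1.4)·(0) + (0.1)·(-2) + (0.7)·(3) - 0.7 = 1.2
h = tanh(z1) = [0.0, -0.664, 0.8337]
output = (-0.5)·(0.0) + (-1.5)·(-0.664) + (0.1)·(0.8337) + 0.1 = 1.1794

1.1794


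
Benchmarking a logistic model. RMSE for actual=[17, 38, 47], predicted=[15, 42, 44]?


MSE = 29/3 = 9.6667
RMSE = √(29/3) = 3.1091

3.1091


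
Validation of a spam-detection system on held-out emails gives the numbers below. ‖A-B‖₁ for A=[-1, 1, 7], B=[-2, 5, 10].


d = |-1+ 2| + |1-5| + |7-10|
  = 1 + 4 + 3
  = 8

8


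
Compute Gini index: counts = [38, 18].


Probabilities: [38/56, 18/56] ≈ [0.6786, 0.3214]
Σpᵢ² = (1444 + 324)/56² = 1768/3136
Gini = 1 - Σpᵢ² = 1 - 1768/3136 = 0.4362

0.4362


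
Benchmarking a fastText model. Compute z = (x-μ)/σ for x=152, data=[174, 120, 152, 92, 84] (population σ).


μ = 124.4, σ = 34.4186
z = (152 - 124.4)/34.4186 = 0.8019

0.8019


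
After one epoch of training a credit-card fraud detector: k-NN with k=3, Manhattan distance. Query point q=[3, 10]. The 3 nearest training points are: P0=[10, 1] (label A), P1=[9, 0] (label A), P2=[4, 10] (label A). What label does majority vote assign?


d(q,P0) = 16  (label A)
d(q,P1) = 16  (label A)
d(q,P2) = 1  (label A)
Votes: A=3, B=0
Majority → A

A


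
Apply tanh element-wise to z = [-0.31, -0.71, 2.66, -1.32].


tanh(-0.31) = -0.3004
tanh(-0.71) = -0.6107
tanh(2.66) = 0.9903
tanh(-1.32) = -0.8668
result = [-0.3004, -0.6107, 0.9903, -0.8668]

[-0.3004, -0.6107, 0.9903, -0.8668]


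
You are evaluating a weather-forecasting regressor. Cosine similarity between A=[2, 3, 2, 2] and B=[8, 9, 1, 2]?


A·B = 2·8 + 3·9 + 2·1 + 2·2 = 49
‖A‖ = √21 = 4.5826, ‖B‖ = √150 = 12.2474
cos = 49/(√21·√150) = 49/√3150 = 0.8731

0.8731


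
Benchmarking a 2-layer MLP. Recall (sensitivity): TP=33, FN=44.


Recall = TP/(TP+FN)
= 33/(33+44)
= 33/77 = 42.86%

42.86%


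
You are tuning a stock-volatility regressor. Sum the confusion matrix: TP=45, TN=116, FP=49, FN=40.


Total = TP + TN + FP + FN
= 45 + 116 + 49 + 40
= 250
(Predicted positive: 94, predicted negative: 156)

250


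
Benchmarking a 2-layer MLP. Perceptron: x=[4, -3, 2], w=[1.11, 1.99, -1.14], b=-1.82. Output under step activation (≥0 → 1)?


z = (4)·(1.11) + (-3)·(1.99) + (2)·(-1.14) - 1.82
  = -5.63
step(z) = 0 (z<0)

0


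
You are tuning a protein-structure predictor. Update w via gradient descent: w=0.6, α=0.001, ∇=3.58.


w_new = w - α·∇
= 0.6 - 0.001·3.58
= 0.6 - 0.00358
= 0.59642

0.59642


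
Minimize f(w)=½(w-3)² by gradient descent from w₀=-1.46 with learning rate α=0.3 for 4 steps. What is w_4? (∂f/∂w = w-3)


step 1: grad = -1.46-3 = -4.46; w = -1.46 - 0.3·(-4.46) = -0.122
step 2: grad = -0.122-3 = -3.122; w = -0.122 - 0.3·(-3.122) = 0.8146
step 3: grad = 0.8146-3 = -2.1854; w = 0.8146 - 0.3·(-2.1854) = 1.47022
step 4: grad = 1.47022-3 = -1.52978; w = 1.47022 - 0.3·(-1.52978) = 1.929154

1.929154


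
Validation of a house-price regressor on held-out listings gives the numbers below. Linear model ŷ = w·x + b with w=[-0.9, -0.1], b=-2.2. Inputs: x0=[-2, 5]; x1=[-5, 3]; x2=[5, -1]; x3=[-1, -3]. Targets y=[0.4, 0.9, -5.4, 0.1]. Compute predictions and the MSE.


ŷ0 = (-0.9)·(-2) + (-0.1)·(5) - 2.2 = -0.9
ŷ1 = (-0.9)·(-5) + (-0.1)·(3) - 2.2 = 2.0
ŷ2 = (-0.9)·(5) + (-0.1)·(-1) - 2.2 = -6.6
ŷ3 = (-0.9)·(-1) + (-0.1)·(-3) - 2.2 = -1.0
errors² = [1.69, 1.21, 1.44, 1.21]
MSE = 5.5500/4 = 1.3875

1.3875


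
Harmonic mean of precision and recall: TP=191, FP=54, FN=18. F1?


Precision = 191/245 = 0.7796
Recall = 191/209 = 0.9139
F1 = 2·P·R/(P+R) = 2·TP/(2·TP+FP+FN) = 382/(382+54+18) = 382/454 = 0.8414

0.8414


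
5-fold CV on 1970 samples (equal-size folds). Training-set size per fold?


Fold size = 1970/5 = 394
Training per fold = 1970 - 394 = 1576

1576


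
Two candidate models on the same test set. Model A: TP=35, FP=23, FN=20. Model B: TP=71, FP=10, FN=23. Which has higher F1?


Model A: P=35/58=0.6034, R=35/55=0.6364, F1=2PR/(P+R)=2TP/(2TP+FP+FN)=70/113=0.6195
Model B: P=71/81=0.8765, R=71/94=0.7553, F1=2PR/(P+R)=2TP/(2TP+FP+FN)=142/175=0.8114
0.6195 < 0.8114 → Model B

Model B


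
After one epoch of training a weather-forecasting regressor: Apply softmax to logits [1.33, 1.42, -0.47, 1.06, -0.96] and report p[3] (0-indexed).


Exponentials: e^1.33=3.781, e^1.42=4.1371, e^-0.47=0.625, e^1.06=2.8864, e^-0.96=0.3829
Sum = 11.8124
Softmax = [0.3201, 0.3502, 0.0529, 0.2444, 0.0324]
p[3] = 2.8864/11.8124 = 0.2444

0.2444


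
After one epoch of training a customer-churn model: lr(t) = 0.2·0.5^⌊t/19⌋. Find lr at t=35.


n_drops = ⌊35/19⌋ = 1
lr = 0.2·0.5^1 = 0.2·0.5 = 0.1

0.1


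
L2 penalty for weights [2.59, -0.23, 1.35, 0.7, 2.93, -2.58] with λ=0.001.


‖w‖₂² = (2.59)² + (-0.23)² + (1.35)² + (0.7)² + (2.93)² + (-2.58)²
     = 6.7081 + 0.0529 + 1.8225 + 0.49 + 8.5849 + 6.6564
     = 24.3148
λ·‖w‖₂² = 0.001·24.3148 = 0.024315

0.024315


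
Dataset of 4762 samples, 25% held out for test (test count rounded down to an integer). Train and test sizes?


Test = ⌊4762·25/100⌋ = 1190
Train = 4762 - 1190 = 3572

Train: 3572, Test: 1190


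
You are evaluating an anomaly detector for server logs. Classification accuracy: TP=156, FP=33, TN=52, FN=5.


Accuracy = (TP+TN)/(TP+TN+FP+FN)
= (156+52)/(246)
= 208/246 = 84.55%

84.55%


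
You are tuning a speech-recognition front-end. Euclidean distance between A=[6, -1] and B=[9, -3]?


d = √((6-9)² + (-1+ 3)²)
  = √(9 + 4)
  = √13 = 3.6056

3.6056


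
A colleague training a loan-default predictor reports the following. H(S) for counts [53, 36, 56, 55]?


Probabilities: [53/200, 36/200, 56/200, 55/200] ≈ [0.265, 0.18, 0.28, 0.275]
H = -((53/200)·log₂(53/200) + (36/200)·log₂(36/200) + (56/200)·log₂(56/200) + (55/200)·log₂(55/200))
  = 1.9794 bits

1.9794 bits


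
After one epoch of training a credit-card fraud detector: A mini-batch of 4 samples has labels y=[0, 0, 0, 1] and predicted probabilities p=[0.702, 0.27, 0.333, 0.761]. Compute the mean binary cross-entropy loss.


L[0] = -ln(1-0.702) = -ln(0.298) = 1.2107
L[1] = -ln(1-0.27) = -ln(0.73) = 0.3147
L[2] = -ln(1-0.333) = -ln(0.667) = 0.405
L[3] = -ln(0.761) = 0.2731
mean = (1.2107 + 0.3147 + 0.405 + 0.2731)/4 = 0.5509

0.5509


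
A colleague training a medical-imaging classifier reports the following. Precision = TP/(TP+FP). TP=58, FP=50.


Precision = TP/(TP+FP)
= 58/(58+50)
= 58/108 = 53.7%

53.7%


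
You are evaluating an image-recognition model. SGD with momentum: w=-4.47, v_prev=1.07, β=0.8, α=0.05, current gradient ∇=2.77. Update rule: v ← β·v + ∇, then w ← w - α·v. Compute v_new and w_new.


v_new = 0.8·1.07 + 2.77 = 0.856 + 2.77 = 3.626
w_new = -4.47 - 0.05·3.626 = -4.47 - 0.1813 = -4.6513

v_new=3.626, w_new=-4.6513


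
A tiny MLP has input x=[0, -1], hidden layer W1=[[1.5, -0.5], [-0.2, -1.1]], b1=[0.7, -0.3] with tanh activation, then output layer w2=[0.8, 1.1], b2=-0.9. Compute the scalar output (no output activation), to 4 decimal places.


z1[0] = (1.5)·(0) + (-0.5)·(-1) + 0.7 = 1.2
z1[1] = (-0.2)·(0) + (-1.1)·(-1) - 0.3 = 0.8
h = tanh(z1) = [0.8337, 0.664]
output = (0.8)·(0.8337) + (1.1)·(0.664) - 0.9 = 0.4974

0.4974


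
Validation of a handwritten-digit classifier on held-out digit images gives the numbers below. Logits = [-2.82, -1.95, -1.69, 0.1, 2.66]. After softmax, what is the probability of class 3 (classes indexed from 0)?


Exponentials: e^-2.82=0.0596, e^-1.95=0.1423, e^-1.69=0.1845, e^0.1=1.1052, e^2.66=14.2963
Sum = 15.7879
Softmax = [0.0038, 0.009, 0.0117, 0.07, 0.9055]
p[3] = 1.1052/15.7879 = 0.07

0.07


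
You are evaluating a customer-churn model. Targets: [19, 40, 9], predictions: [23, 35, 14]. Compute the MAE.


Absolute errors: |19-23|=4, |40-35|=5, |9-14|=5
Sum = 14
MAE = 14/3 = 14/3

14/3


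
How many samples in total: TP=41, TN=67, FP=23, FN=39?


Total = TP + TN + FP + FN
= 41 + 67 + 23 + 39
= 170
(Predicted positive: 64, predicted negative: 106)

170


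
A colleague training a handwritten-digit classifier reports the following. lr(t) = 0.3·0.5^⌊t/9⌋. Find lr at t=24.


n_drops = ⌊24/9⌋ = 2
lr = 0.3·0.5^2 = 0.3·0.25 = 0.075

0.075


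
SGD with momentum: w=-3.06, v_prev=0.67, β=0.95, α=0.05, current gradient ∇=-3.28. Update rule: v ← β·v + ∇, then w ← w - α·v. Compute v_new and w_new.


v_new = 0.95·0.67 - 3.28 = 0.6365 - 3.28 = -2.6435
w_new = -3.06 - 0.05·-2.6435 = -3.06 + 0.132175 = -2.927825

v_new=-2.6435, w_new=-2.927825


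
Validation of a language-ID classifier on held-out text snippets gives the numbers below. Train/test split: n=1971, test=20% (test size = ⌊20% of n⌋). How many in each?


Test = ⌊1971·20/100⌋ = 394
Train = 1971 - 394 = 1577

Train: 1577, Test: 394


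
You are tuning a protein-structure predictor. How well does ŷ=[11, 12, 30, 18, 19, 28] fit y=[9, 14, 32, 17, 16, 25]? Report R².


ȳ = 18.8333
SS_res = Σ(y-ŷ)² = 31
SS_tot = Σ(y-ȳ)² = 342.83
R² = 1 - SS_res/SS_tot = 1 - 0.0904 = 0.9096

0.9096


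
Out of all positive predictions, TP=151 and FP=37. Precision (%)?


Precision = TP/(TP+FP)
= 151/(151+37)
= 151/188 = 80.32%

80.32%


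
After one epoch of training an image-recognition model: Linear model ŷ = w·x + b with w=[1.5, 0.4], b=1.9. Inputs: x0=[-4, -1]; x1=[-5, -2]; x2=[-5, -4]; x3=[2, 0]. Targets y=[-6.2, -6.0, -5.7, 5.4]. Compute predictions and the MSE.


ŷ0 = (1.5)·(-4) + (0.4)·(-1) + 1.9 = -4.5
ŷ1 = (1.5)·(-5) + (0.4)·(-2) + 1.9 = -6.4
ŷ2 = (1.5)·(-5) + (0.4)·(-4) + 1.9 = -7.2
ŷ3 = (1.5)·(2) + (0.4)·(0) + 1.9 = 4.9
errors² = [2.89, 0.16, 2.25, 0.25]
MSE = 5.5500/4 = 1.3875

1.3875


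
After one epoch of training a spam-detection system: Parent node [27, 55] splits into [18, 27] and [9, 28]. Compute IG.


Parent = [27, 55], H_parent = 0.9142
H_left = 0.971 (n=45), H_right = 0.8004 (n=37)
H_children = (45/82)·0.971 + (37/82)·0.8004 = 0.894
IG = 0.9142 - 0.894 = 0.0202

0.0202


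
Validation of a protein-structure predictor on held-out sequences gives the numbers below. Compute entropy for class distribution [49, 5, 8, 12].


Probabilities: [49/74, 5/74, 8/74, 12/74] ≈ [0.6622, 0.0676, 0.1081, 0.1622]
H = -((49/74)·log₂(49/74) + (5/74)·log₂(5/74) + (8/74)·log₂(8/74) + (12/74)·log₂(12/74))
  = 1.429 bits

1.429 bits


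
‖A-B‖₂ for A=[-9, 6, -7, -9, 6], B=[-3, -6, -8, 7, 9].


d = √((-9+ 3)² + (6+ 6)² + (-7+ 8)² + (-9-7)² + (6-9)²)
  = √(36 + 144 + 1 + 256 + 9)
  = √446 = 21.1187

21.1187


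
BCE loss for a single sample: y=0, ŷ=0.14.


BCE = -[y·ln(p) + (1-y)·ln(1-p)]
= -0 - 1·ln(1-0.14)
= -ln(0.86) = 0.1508

0.1508


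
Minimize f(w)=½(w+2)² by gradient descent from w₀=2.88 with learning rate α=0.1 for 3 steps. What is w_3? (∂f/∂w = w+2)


step 1: grad = 2.88+2 = 4.88; w = 2.88 - 0.1·(4.88) = 2.392
step 2: grad = 2.392+2 = 4.392; w = 2.392 - 0.1·(4.392) = 1.9528
step 3: grad = 1.9528+2 = 3.9528; w = 1.9528 - 0.1·(3.9528) = 1.55752

1.55752


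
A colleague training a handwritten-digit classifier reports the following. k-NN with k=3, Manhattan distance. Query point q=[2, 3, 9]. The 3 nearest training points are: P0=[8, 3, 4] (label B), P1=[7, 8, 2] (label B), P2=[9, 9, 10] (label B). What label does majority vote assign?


d(q,P0) = 11  (label B)
d(q,P1) = 17  (label B)
d(q,P2) = 14  (label B)
Votes: A=0, B=3
Majority → B

B


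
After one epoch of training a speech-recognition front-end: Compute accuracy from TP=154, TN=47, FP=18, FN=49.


Accuracy = (TP+TN)/(TP+TN+FP+FN)
= (154+47)/(268)
= 201/268 = 75.0%

75.0%


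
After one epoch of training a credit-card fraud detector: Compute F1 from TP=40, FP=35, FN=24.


Precision = 40/75 = 0.5333
Recall = 40/64 = 0.625
F1 = 2·P·R/(P+R) = 2·TP/(2·TP+FP+FN) = 80/(80+35+24) = 80/139 = 0.5755

0.5755


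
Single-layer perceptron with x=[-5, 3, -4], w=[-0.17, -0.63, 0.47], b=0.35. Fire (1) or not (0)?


z = (-5)·(-0.17) + (3)·(-0.63) + (-4)·(0.47) + 0.35
  = -2.57
step(z) = 0 (z<0)

0


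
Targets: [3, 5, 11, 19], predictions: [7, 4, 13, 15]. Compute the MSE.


Squared errors: (3-7)²=16, (5-4)²=1, (11-13)²=4, (19-15)²=16
Sum = 37
MSE = 37/4 = 37/4

37/4


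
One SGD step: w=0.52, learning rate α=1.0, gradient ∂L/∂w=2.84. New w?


w_new = w - α·∇
= 0.52 - 1.0·2.84
= 0.52 - 2.84
= -2.32

-2.32


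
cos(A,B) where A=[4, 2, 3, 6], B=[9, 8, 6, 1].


A·B = 4·9 + 2·8 + 3·6 + 6·1 = 76
‖A‖ = √65 = 8.0623, ‖B‖ = √182 = 13.4907
cos = 76/(√65·√182) = 76/√11830 = 0.6987

0.6987


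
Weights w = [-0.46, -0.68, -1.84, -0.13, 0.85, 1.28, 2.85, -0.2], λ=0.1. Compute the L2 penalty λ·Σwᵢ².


‖w‖₂² = (-0.46)² + (-0.68)² + (-1.84)² + (-0.13)² + (0.85)² + (1.28)² + (2.85)² + (-0.2)²
     = 0.2116 + 0.4624 + 3.3856 + 0.0169 + 0.7225 + 1.6384 + 8.1225 + 0.04
     = 14.5999
λ·‖w‖₂² = 0.1·14.5999 = 1.45999

1.45999


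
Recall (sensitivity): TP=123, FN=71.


Recall = TP/(TP+FN)
= 123/(123+71)
= 123/194 = 63.4%

63.4%


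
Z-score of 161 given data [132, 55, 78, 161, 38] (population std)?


μ = 92.8, σ = 46.5592
z = (161 - 92.8)/46.5592 = 1.4648

1.4648


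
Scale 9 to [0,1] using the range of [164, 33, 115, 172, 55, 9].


min=9, max=172
(9-9)/(172-9) = 0/163 = 0.0

0.0


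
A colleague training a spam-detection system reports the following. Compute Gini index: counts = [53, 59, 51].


Probabilities: [53/163, 59/163, 51/163] ≈ [0.3252, 0.362, 0.3129]
Σpᵢ² = (2809 + 3481 + 2601)/163² = 8891/26569
Gini = 1 - Σpᵢ² = 1 - 8891/26569 = 0.6654

0.6654


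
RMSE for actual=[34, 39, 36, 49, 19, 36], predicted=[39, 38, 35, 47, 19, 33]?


MSE = 40/6 = 6.6667
RMSE = √(40/6) = 2.582

2.582


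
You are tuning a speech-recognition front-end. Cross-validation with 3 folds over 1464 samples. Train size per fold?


Fold size = 1464/3 = 488
Training per fold = 1464 - 488 = 976

976


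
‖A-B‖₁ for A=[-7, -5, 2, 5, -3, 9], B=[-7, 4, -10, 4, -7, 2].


d = |-7+ 7| + |-5-4| + |2+ 10| + |5-4| + |-3+ 7| + |9-2|
  = 0 + 9 + 12 + 1 + 4 + 7
  = 33

33


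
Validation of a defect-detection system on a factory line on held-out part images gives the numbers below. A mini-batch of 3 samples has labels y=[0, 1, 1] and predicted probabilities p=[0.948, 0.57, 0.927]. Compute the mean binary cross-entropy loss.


L[0] = -ln(1-0.948) = -ln(0.052) = 2.9565
L[1] = -ln(0.57) = 0.5621
L[2] = -ln(0.927) = 0.0758
mean = (2.9565 + 0.5621 + 0.0758)/3 = 1.1981

1.1981


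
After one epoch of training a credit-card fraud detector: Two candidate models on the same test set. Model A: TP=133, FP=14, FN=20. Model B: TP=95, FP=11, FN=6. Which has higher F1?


Model A: P=133/147=0.9048, R=133/153=0.8693, F1=2PR/(P+R)=2TP/(2TP+FP+FN)=266/300=0.8867
Model B: P=95/106=0.8962, R=95/101=0.9406, F1=2PR/(P+R)=2TP/(2TP+FP+FN)=190/207=0.9179
0.8867 < 0.9179 → Model B

Model B


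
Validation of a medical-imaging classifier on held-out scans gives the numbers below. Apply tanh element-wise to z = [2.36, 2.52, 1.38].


tanh(2.36) = 0.9823
tanh(2.52) = 0.9871
tanh(1.38) = 0.881
result = [0.9823, 0.9871, 0.881]

[0.9823, 0.9871, 0.881]


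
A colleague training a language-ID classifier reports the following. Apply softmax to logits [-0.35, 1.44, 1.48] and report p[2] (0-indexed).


Exponentials: e^-0.35=0.7047, e^1.44=4.2207, e^1.48=4.3929
Sum = 9.3183
Softmax = [0.0756, 0.4529, 0.4714]
p[2] = 4.3929/9.3183 = 0.4714

0.4714


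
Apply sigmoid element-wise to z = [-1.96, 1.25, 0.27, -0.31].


σ(-1.96) = 1/(1+e^1.96) = 0.1235
σ(1.25) = 1/(1+e^-1.25) = 0.7773
σ(0.27) = 1/(1+e^-0.27) = 0.5671
σ(-0.31) = 1/(1+e^0.31) = 0.4231
result = [0.1235, 0.7773, 0.5671, 0.4231]

[0.1235, 0.7773, 0.5671, 0.4231]


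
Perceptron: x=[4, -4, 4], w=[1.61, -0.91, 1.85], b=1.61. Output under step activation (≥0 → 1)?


z = (4)·(1.61) + (-4)·(-0.91) + (4)·(1.85) + 1.61
  = 19.09
step(z) = 1 (z≥0)

1


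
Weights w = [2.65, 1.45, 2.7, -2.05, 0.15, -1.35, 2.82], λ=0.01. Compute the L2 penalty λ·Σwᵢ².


‖w‖₂² = (2.65)² + (1.45)² + (2.7)² + (-2.05)² + (0.15)² + (-1.35)² + (2.82)²
     = 7.0225 + 2.1025 + 7.29 + 4.2025 + 0.0225 + 1.8225 + 7.9524
     = 30.4149
λ·‖w‖₂² = 0.01·30.4149 = 0.304149

0.304149


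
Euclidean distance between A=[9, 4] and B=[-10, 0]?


d = √((9+ 10)² + (4-0)²)
  = √(361 + 16)
  = √377 = 19.4165

19.4165


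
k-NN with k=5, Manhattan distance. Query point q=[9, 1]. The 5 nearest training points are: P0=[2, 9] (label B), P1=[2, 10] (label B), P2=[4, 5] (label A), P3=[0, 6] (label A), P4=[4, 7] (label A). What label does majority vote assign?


d(q,P0) = 15  (label B)
d(q,P1) = 16  (label B)
d(q,P2) = 9  (label A)
d(q,P3) = 14  (label A)
d(q,P4) = 11  (label A)
Votes: A=3, B=2
Majority → A

A


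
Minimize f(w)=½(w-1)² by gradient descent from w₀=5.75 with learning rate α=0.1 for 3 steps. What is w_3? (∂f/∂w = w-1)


step 1: grad = 5.75-1 = 4.75; w = 5.75 - 0.1·(4.75) = 5.275
step 2: grad = 5.275-1 = 4.275; w = 5.275 - 0.1·(4.275) = 4.8475
step 3: grad = 4.8475-1 = 3.8475; w = 4.8475 - 0.1·(3.8475) = 4.46275

4.46275


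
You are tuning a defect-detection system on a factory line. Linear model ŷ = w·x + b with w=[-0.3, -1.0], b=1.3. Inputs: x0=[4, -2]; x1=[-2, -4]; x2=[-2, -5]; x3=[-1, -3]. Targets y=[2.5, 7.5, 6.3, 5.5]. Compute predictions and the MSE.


ŷ0 = (-0.3)·(4) + (-1.0)·(-2) + 1.3 = 2.1
ŷ1 = (-0.3)·(-2) + (-1.0)·(-4) + 1.3 = 5.9
ŷ2 = (-0.3)·(-2) + (-1.0)·(-5) + 1.3 = 6.9
ŷ3 = (-0.3)·(-1) + (-1.0)·(-3) + 1.3 = 4.6
errors² = [0.16, 2.56, 0.36, 0.81]
MSE = 3.8900/4 = 0.9725

0.9725


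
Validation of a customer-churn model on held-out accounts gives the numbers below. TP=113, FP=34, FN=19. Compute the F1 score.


Precision = 113/147 = 0.7687
Recall = 113/132 = 0.8561
F1 = 2·P·R/(P+R) = 2·TP/(2·TP+FP+FN) = 226/(226+34+19) = 226/279 = 0.81

0.81


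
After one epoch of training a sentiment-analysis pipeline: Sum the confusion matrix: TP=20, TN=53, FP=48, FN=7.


Total = TP + TN + FP + FN
= 20 + 53 + 48 + 7
= 128
(Predicted positive: 68, predicted negative: 60)

128


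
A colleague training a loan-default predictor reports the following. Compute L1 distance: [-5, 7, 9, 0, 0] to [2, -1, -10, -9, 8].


d = |-5-2| + |7+ 1| + |9+ 10| + |0+ 9| + |0-8|
  = 7 + 8 + 19 + 9 + 8
  = 51

51


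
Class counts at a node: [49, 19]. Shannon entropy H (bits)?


Probabilities: [49/68, 19/68] ≈ [0.7206, 0.2794]
H = -((49/68)·log₂(49/68) + (19/68)·log₂(19/68))
  = 0.8546 bits

0.8546 bits


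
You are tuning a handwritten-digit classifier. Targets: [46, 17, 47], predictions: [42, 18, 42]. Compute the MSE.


Squared errors: (46-42)²=16, (17-18)²=1, (47-42)²=25
Sum = 42
MSE = 42/3 = 14

14


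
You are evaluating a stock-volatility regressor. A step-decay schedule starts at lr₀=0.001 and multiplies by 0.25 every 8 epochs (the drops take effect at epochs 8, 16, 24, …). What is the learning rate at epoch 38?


n_drops = ⌊38/8⌋ = 4
lr = 0.001·0.25^4 = 0.001·0.00390625 = 0.00000390625

0.00000390625


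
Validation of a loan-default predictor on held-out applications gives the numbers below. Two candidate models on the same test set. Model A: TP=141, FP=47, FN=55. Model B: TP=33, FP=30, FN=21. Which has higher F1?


Model A: P=141/188=0.75, R=141/196=0.7194, F1=2PR/(P+R)=2TP/(2TP+FP+FN)=282/384=0.7344
Model B: P=33/63=0.5238, R=33/54=0.6111, F1=2PR/(P+R)=2TP/(2TP+FP+FN)=66/117=0.5641
0.7344 > 0.5641 → Model A

Model A


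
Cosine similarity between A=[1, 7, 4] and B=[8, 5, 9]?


A·B = 1·8 + 7·5 + 4·9 = 79
‖A‖ = √66 = 8.124, ‖B‖ = √170 = 13.0384
cos = 79/(√66·√170) = 79/√11220 = 0.7458

0.7458


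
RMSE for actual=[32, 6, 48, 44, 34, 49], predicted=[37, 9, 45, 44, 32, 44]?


MSE = 72/6 = 12
RMSE = √(72/6) = 3.4641

3.4641


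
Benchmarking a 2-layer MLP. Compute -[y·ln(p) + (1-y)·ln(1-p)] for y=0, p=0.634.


BCE = -[y·ln(p) + (1-y)·ln(1-p)]
= -0 - 1·ln(1-0.634)
= -ln(0.366) = 1.0051

1.0051


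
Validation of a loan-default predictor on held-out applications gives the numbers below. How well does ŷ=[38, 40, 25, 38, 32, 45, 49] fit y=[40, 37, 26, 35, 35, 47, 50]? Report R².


ȳ = 38.5714
SS_res = Σ(y-ŷ)² = 37
SS_tot = Σ(y-ȳ)² = 389.71
R² = 1 - SS_res/SS_tot = 1 - 0.0949 = 0.9051

0.9051


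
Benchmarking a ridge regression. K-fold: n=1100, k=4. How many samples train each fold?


Fold size = 1100/4 = 275
Training per fold = 1100 - 275 = 825

825


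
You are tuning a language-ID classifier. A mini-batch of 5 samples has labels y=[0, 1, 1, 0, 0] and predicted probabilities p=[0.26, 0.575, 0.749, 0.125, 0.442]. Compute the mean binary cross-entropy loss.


L[0] = -ln(1-0.26) = -ln(0.74) = 0.3011
L[1] = -ln(0.575) = 0.5534
L[2] = -ln(0.749) = 0.289
L[3] = -ln(1-0.125) = -ln(0.875) = 0.1335
L[4] = -ln(1-0.442) = -ln(0.558) = 0.5834
mean = (0.3011 + 0.5534 + 0.289 + 0.1335 + 0.5834)/5 = 0.3721

0.3721


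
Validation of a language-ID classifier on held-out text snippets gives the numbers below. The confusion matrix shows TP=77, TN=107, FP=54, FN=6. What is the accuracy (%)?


Accuracy = (TP+TN)/(TP+TN+FP+FN)
= (77+107)/(244)
= 184/244 = 75.41%

75.41%


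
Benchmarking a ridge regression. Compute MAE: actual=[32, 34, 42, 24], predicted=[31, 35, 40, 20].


Absolute errors: |32-31|=1, |34-35|=1, |42-40|=2, |24-20|=4
Sum = 8
MAE = 8/4 = 2

2


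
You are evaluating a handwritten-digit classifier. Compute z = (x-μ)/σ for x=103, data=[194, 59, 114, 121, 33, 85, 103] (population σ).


μ = 101.2857, σ = 47.6077
z = (103 - 101.2857)/47.6077 = 0.036

0.036


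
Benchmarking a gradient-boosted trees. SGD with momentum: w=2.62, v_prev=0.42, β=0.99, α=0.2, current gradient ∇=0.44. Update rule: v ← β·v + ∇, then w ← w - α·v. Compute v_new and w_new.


v_new = 0.99·0.42 + 0.44 = 0.4158 + 0.44 = 0.8558
w_new = 2.62 - 0.2·0.8558 = 2.62 - 0.17116 = 2.44884

v_new=0.8558, w_new=2.44884


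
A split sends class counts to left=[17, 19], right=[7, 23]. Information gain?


Parent = [24, 42], H_parent = 0.9457
H_left = 0.9978 (n=36), H_right = 0.7838 (n=30)
H_children = (36/66)·0.9978 + (30/66)·0.7838 = 0.9005
IG = 0.9457 - 0.9005 = 0.0452

0.0452


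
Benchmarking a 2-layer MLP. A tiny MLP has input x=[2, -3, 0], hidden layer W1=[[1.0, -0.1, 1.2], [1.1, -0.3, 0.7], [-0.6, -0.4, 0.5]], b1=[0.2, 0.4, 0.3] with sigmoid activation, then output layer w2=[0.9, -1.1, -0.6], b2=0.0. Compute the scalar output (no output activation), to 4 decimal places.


z1[0] = (1.0)·(2) + (-0.1)·(-3) + (1.2)·(0) + 0.2 = 2.5
z1[1] = (1.1)·(2) + (-0.3)·(-3) + (0.7)·(0) + 0.4 = 3.5
z1[2] = (-0.6)·(2) + (-0.4)·(-3) + (0.5)·(0) + 0.3 = 0.3
h = sigmoid(z1) = [0.9241, 0.9707, 0.5744]
output = (0.9)·(0.9241) + (-1.1)·(0.9707) + (-0.6)·(0.5744) + 0.0 = -0.5807

-0.5807


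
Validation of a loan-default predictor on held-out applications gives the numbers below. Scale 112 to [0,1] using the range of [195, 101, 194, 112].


min=101, max=195
(112-101)/(195-101) = 11/94 = 0.117

0.117


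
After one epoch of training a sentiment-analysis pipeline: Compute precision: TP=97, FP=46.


Precision = TP/(TP+FP)
= 97/(97+46)
= 97/143 = 67.83%

67.83%


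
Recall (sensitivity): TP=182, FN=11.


Recall = TP/(TP+FN)
= 182/(182+11)
= 182/193 = 94.3%

94.3%


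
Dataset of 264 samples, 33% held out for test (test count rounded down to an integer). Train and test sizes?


Test = ⌊264·33/100⌋ = 87
Train = 264 - 87 = 177

Train: 177, Test: 87


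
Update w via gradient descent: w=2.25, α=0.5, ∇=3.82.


w_new = w - α·∇
= 2.25 - 0.5·3.82
= 2.25 - 1.91
= 0.34

0.34


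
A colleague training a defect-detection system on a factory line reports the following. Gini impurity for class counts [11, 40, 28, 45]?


Probabilities: [11/124, 40/124, 28/124, 45/124] ≈ [0.0887, 0.3226, 0.2258, 0.3629]
Σpᵢ² = (121 + 1600 + 784 + 2025)/124² = 4530/15376
Gini = 1 - Σpᵢ² = 1 - 4530/15376 = 0.7054

0.7054


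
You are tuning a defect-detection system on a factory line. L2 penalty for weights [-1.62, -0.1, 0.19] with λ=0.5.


‖w‖₂² = (-1.62)² + (-0.1)² + (0.19)²
     = 2.6244 + 0.01 + 0.0361
     = 2.6705
λ·‖w‖₂² = 0.5·2.6705 = 1.33525

1.33525


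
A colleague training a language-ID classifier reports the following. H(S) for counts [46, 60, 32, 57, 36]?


Probabilities: [46/231, 60/231, 32/231, 57/231, 36/231] ≈ [0.1991, 0.2597, 0.1385, 0.2468, 0.1558]
H = -((46/231)·log₂(46/231) + (60/231)·log₂(60/231) + (32/231)·log₂(32/231) + (57/231)·log₂(57/231) + (36/231)·log₂(36/231))
  = 2.2799 bits

2.2799 bits


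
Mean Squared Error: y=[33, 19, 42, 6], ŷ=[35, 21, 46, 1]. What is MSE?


Squared errors: (33-35)²=4, (19-21)²=4, (42-46)²=16, (6-1)²=25
Sum = 49
MSE = 49/4 = 49/4

49/4


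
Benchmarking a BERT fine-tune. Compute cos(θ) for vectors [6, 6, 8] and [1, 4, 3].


A·B = 6·1 + 6·4 + 8·3 = 54
‖A‖ = √136 = 11.6619, ‖B‖ = √26 = 5.099
cos = 54/(√136·√26) = 54/√3536 = 0.9081

0.9081


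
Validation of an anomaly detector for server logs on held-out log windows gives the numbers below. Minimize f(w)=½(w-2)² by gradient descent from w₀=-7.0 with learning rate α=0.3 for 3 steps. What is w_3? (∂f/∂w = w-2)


step 1: grad = -7-2 = -9; w = -7 - 0.3·(-9) = -4.3
step 2: grad = -4.3-2 = -6.3; w = -4.3 - 0.3·(-6.3) = -2.41
step 3: grad = -2.41-2 = -4.41; w = -2.41 - 0.3·(-4.41) = -1.087

-1.087


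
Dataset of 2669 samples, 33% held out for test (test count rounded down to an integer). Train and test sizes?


Test = ⌊2669·33/100⌋ = 880
Train = 2669 - 880 = 1789

Train: 1789, Test: 880


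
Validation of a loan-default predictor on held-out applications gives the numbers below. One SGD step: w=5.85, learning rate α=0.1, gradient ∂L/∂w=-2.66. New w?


w_new = w - α·∇
= 5.85 - 0.1·-2.66
= 5.85 + 0.266
= 6.116

6.116


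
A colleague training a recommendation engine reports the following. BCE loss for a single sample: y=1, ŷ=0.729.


BCE = -[y·ln(p) + (1-y)·ln(1-p)]
= -1·ln(0.729) - 0
= -ln(0.729) = 0.3161

0.3161


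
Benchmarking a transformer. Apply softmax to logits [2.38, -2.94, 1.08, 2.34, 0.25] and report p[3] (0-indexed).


Exponentials: e^2.38=10.8049, e^-2.94=0.0529, e^1.08=2.9447, e^2.34=10.3812, e^0.25=1.284
Sum = 25.4677
Softmax = [0.4243, 0.0021, 0.1156, 0.4076, 0.0504]
p[3] = 10.3812/25.4677 = 0.4076

0.4076


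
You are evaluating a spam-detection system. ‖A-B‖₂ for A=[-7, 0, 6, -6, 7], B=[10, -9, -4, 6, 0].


d = √((-7-10)² + (0+ 9)² + (6+ 4)² + (-6-6)² + (7-0)²)
  = √(289 + 81 + 100 + 144 + 49)
  = √663 = 25.7488

25.7488


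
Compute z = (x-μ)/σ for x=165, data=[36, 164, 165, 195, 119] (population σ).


μ = 135.8, σ = 55.4884
z = (165 - 135.8)/55.4884 = 0.5262

0.5262


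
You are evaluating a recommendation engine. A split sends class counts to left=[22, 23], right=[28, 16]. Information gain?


Parent = [50, 39], H_parent = 0.989
H_left = 0.9996 (n=45), H_right = 0.9457 (n=44)
H_children = (45/89)·0.9996 + (44/89)·0.9457 = 0.973
IG = 0.989 - 0.973 = 0.016

0.016


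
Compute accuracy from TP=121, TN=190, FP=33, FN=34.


Accuracy = (TP+TN)/(TP+TN+FP+FN)
= (121+190)/(378)
= 311/378 = 82.28%

82.28%


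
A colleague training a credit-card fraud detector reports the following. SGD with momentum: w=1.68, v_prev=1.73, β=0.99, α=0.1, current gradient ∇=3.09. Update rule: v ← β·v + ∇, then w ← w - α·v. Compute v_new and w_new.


v_new = 0.99·1.73 + 3.09 = 1.7127 + 3.09 = 4.8027
w_new = 1.68 - 0.1·4.8027 = 1.68 - 0.48027 = 1.19973

v_new=4.8027, w_new=1.19973


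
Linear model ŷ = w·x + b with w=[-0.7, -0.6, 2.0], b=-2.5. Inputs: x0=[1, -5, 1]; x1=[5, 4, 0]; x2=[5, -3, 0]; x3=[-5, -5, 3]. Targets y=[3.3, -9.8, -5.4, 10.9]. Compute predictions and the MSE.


ŷ0 = (-0.7)·(1) + (-0.6)·(-5) + (2.0)·(1) - 2.5 = 1.8
ŷ1 = (-0.7)·(5) + (-0.6)·(4) + (2.0)·(0) - 2.5 = -8.4
ŷ2 = (-0.7)·(5) + (-0.6)·(-3) + (2.0)·(0) - 2.5 = -4.2
ŷ3 = (-0.7)·(-5) + (-0.6)·(-5) + (2.0)·(3) - 2.5 = 10.0
errors² = [2.25, 1.96, 1.44, 0.81]
MSE = 6.4600/4 = 1.615

1.615


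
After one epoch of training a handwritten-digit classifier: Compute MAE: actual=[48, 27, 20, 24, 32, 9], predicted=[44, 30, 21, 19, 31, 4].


Absolute errors: |48-44|=4, |27-30|=3, |20-21|=1, |24-19|=5, |32-31|=1, |9-4|=5
Sum = 19
MAE = 19/6 = 19/6

19/6


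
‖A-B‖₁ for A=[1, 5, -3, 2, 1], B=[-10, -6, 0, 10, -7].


d = |1+ 10| + |5+ 6| + |-3-0| + |2-10| + |1+ 7|
  = 11 + 11 + 3 + 8 + 8
  = 41

41


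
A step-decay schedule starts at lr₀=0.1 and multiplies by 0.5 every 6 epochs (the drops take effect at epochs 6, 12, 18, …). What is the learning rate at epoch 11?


n_drops = ⌊11/6⌋ = 1
lr = 0.1·0.5^1 = 0.1·0.5 = 0.05

0.05


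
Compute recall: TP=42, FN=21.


Recall = TP/(TP+FN)
= 42/(42+21)
= 42/63 = 66.67%

66.67%


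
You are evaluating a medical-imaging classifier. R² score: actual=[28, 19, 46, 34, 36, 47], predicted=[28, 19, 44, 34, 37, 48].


ȳ = 35
SS_res = Σ(y-ŷ)² = 6
SS_tot = Σ(y-ȳ)² = 572
R² = 1 - SS_res/SS_tot = 1 - 0.0105 = 0.9895

0.9895


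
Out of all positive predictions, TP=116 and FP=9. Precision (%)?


Precision = TP/(TP+FP)
= 116/(116+9)
= 116/125 = 92.8%

92.8%


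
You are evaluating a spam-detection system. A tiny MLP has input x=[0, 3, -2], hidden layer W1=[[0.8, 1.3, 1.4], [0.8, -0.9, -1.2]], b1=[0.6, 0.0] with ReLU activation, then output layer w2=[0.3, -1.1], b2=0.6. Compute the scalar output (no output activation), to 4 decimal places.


z1[0] = (0.8)·(0) + (1.3)·(3) + (1.4)·(-2) + 0.6 = 1.7
z1[1] = (0.8)·(0) + (-0.9)·(3) + (-1.2)·(-2) + 0.0 = -0.3
h = ReLU(z1) = [1.7, 0.0]
output = (0.3)·(1.7) + (-1.1)·(0.0) + 0.6 = 1.11

1.11


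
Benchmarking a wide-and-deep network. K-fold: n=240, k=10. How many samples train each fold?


Fold size = 240/10 = 24
Training per fold = 240 - 24 = 216

216


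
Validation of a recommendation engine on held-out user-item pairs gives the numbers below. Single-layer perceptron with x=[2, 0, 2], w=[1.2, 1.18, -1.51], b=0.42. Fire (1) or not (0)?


z = (2)·(1.2) + (0)·(1.18) + (2)·(-1.51) + 0.42
  = -0.2
step(z) = 0 (z<0)

0


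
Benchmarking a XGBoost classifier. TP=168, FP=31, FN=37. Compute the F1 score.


Precision = 168/199 = 0.8442
Recall = 168/205 = 0.8195
F1 = 2·P·R/(P+R) = 2·TP/(2·TP+FP+FN) = 336/(336+31+37) = 336/404 = 0.8317

0.8317


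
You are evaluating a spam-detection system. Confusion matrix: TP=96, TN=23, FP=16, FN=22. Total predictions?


Total = TP + TN + FP + FN
= 96 + 23 + 16 + 22
= 157
(Predicted positive: 112, predicted negative: 45)

157


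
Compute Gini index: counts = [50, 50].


Probabilities: [50/100, 50/100] ≈ [0.5, 0.5]
Σpᵢ² = (2500 + 2500)/100² = 5000/10000
Gini = 1 - Σpᵢ² = 1 - 5000/10000 = 0.5

0.5


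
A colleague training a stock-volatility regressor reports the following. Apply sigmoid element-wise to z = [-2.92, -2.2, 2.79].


σ(-2.92) = 1/(1+e^2.92) = 0.0512
σ(-2.2) = 1/(1+e^2.2) = 0.0998
σ(2.79) = 1/(1+e^-2.79) = 0.9421
result = [0.0512, 0.0998, 0.9421]

[0.0512, 0.0998, 0.9421]


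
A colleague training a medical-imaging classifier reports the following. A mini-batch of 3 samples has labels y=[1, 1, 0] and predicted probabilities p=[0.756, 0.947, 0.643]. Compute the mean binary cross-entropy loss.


L[0] = -ln(0.756) = 0.2797
L[1] = -ln(0.947) = 0.0545
L[2] = -ln(1-0.643) = -ln(0.357) = 1.03
mean = (0.2797 + 0.0545 + 1.03)/3 = 0.4547

0.4547


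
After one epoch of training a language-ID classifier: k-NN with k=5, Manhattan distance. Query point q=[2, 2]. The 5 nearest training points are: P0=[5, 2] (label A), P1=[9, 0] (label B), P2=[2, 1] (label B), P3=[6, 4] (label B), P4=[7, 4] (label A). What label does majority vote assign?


d(q,P0) = 3  (label A)
d(q,P1) = 9  (label B)
d(q,P2) = 1  (label B)
d(q,P3) = 6  (label B)
d(q,P4) = 7  (label A)
Votes: A=2, B=3
Majority → B

B


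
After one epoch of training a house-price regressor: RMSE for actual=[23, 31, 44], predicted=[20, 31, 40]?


MSE = 25/3 = 8.3333
RMSE = √(25/3) = 2.8868

2.8868


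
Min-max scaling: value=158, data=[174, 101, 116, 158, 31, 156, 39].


min=31, max=174
(158-31)/(174-31) = 127/143 = 0.8881

0.8881


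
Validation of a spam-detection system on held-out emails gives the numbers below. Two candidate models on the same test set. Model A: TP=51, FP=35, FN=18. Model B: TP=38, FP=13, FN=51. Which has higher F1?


Model A: P=51/86=0.593, R=51/69=0.7391, F1=2PR/(P+R)=2TP/(2TP+FP+FN)=102/155=0.6581
Model B: P=38/51=0.7451, R=38/89=0.427, F1=2PR/(P+R)=2TP/(2TP+FP+FN)=76/140=0.5429
0.6581 > 0.5429 → Model A

Model A


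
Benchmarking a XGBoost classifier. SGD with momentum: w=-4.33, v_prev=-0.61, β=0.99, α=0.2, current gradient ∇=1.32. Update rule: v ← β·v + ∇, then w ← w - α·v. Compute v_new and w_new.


v_new = 0.99·-0.61 + 1.32 = -0.6039 + 1.32 = 0.7161
w_new = -4.33 - 0.2·0.7161 = -4.33 - 0.14322 = -4.47322

v_new=0.7161, w_new=-4.47322


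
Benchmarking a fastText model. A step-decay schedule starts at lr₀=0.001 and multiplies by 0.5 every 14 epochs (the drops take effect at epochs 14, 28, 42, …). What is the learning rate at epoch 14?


n_drops = ⌊14/14⌋ = 1
lr = 0.001·0.5^1 = 0.001·0.5 = 0.0005

0.0005
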